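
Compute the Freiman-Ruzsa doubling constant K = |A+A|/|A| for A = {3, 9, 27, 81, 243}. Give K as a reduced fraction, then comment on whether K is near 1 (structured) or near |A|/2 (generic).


|A| = 5.
Compute A + A by enumerating all 25 pairs.
A + A = {6, 12, 18, 30, 36, 54, 84, 90, 108, 162, 246, 252, 270, 324, 486}, so |A + A| = 15.
K = |A + A| / |A| = 15/5 = 3/1 ≈ 3.0000.
Reference: AP of size 5 gives K = 9/5 ≈ 1.8000; a fully generic set of size 5 gives K ≈ 3.0000.

|A| = 5, |A + A| = 15, K = 15/5 = 3/1.


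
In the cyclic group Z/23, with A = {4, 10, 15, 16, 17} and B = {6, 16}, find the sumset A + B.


Work in Z/23Z: reduce every sum a + b modulo 23.
Enumerate all 10 pairs:
a = 4: 4+6=10, 4+16=20
a = 10: 10+6=16, 10+16=3
a = 15: 15+6=21, 15+16=8
a = 16: 16+6=22, 16+16=9
a = 17: 17+6=0, 17+16=10
Distinct residues collected: {0, 3, 8, 9, 10, 16, 20, 21, 22}
|A + B| = 9 (out of 23 total residues).

A + B = {0, 3, 8, 9, 10, 16, 20, 21, 22}


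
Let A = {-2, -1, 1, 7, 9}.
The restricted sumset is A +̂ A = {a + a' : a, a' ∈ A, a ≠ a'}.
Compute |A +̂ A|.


Restricted sumset: A +̂ A = {a + a' : a ∈ A, a' ∈ A, a ≠ a'}.
Equivalently, take A + A and drop any sum 2a that is achievable ONLY as a + a for a ∈ A (i.e. sums representable only with equal summands).
Enumerate pairs (a, a') with a < a' (symmetric, so each unordered pair gives one sum; this covers all a ≠ a'):
  -2 + -1 = -3
  -2 + 1 = -1
  -2 + 7 = 5
  -2 + 9 = 7
  -1 + 1 = 0
  -1 + 7 = 6
  -1 + 9 = 8
  1 + 7 = 8
  1 + 9 = 10
  7 + 9 = 16
Collected distinct sums: {-3, -1, 0, 5, 6, 7, 8, 10, 16}
|A +̂ A| = 9
(Reference bound: |A +̂ A| ≥ 2|A| - 3 for |A| ≥ 2, with |A| = 5 giving ≥ 7.)

|A +̂ A| = 9


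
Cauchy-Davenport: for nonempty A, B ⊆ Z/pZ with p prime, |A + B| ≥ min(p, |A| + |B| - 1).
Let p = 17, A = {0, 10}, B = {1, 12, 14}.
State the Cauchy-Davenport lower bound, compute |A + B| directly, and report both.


Cauchy-Davenport: |A + B| ≥ min(p, |A| + |B| - 1) for A, B nonempty in Z/pZ.
|A| = 2, |B| = 3, p = 17.
CD lower bound = min(17, 2 + 3 - 1) = min(17, 4) = 4.
Compute A + B mod 17 directly:
a = 0: 0+1=1, 0+12=12, 0+14=14
a = 10: 10+1=11, 10+12=5, 10+14=7
A + B = {1, 5, 7, 11, 12, 14}, so |A + B| = 6.
Verify: 6 ≥ 4? Yes ✓.

CD lower bound = 4, actual |A + B| = 6.


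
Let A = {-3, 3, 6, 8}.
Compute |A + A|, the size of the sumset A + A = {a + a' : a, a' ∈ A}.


A + A = {a + a' : a, a' ∈ A}; |A| = 4.
General bounds: 2|A| - 1 ≤ |A + A| ≤ |A|(|A|+1)/2, i.e. 7 ≤ |A + A| ≤ 10.
Lower bound 2|A|-1 is attained iff A is an arithmetic progression.
Enumerate sums a + a' for a ≤ a' (symmetric, so this suffices):
a = -3: -3+-3=-6, -3+3=0, -3+6=3, -3+8=5
a = 3: 3+3=6, 3+6=9, 3+8=11
a = 6: 6+6=12, 6+8=14
a = 8: 8+8=16
Distinct sums: {-6, 0, 3, 5, 6, 9, 11, 12, 14, 16}
|A + A| = 10

|A + A| = 10


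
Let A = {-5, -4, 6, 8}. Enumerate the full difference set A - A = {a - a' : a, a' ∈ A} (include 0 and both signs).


A - A = {a - a' : a, a' ∈ A}.
Compute a - a' for each ordered pair (a, a'):
a = -5: -5--5=0, -5--4=-1, -5-6=-11, -5-8=-13
a = -4: -4--5=1, -4--4=0, -4-6=-10, -4-8=-12
a = 6: 6--5=11, 6--4=10, 6-6=0, 6-8=-2
a = 8: 8--5=13, 8--4=12, 8-6=2, 8-8=0
Collecting distinct values (and noting 0 appears from a-a):
A - A = {-13, -12, -11, -10, -2, -1, 0, 1, 2, 10, 11, 12, 13}
|A - A| = 13

A - A = {-13, -12, -11, -10, -2, -1, 0, 1, 2, 10, 11, 12, 13}


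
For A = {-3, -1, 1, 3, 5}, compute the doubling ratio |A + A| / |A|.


|A| = 5.
Compute A + A by enumerating all 25 pairs.
A + A = {-6, -4, -2, 0, 2, 4, 6, 8, 10}, so |A + A| = 9.
K = |A + A| / |A| = 9/5 (already in lowest terms) ≈ 1.8000.
Reference: AP of size 5 gives K = 9/5 ≈ 1.8000; a fully generic set of size 5 gives K ≈ 3.0000.

|A| = 5, |A + A| = 9, K = 9/5.


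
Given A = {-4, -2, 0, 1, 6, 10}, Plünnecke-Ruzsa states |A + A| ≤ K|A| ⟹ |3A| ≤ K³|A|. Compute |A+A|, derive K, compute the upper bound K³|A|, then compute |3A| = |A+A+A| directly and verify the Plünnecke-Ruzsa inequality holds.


|A| = 6.
Step 1: Compute A + A by enumerating all 36 pairs.
A + A = {-8, -6, -4, -3, -2, -1, 0, 1, 2, 4, 6, 7, 8, 10, 11, 12, 16, 20}, so |A + A| = 18.
Step 2: Doubling constant K = |A + A|/|A| = 18/6 = 18/6 ≈ 3.0000.
Step 3: Plünnecke-Ruzsa gives |3A| ≤ K³·|A| = (3.0000)³ · 6 ≈ 162.0000.
Step 4: Compute 3A = A + A + A directly by enumerating all triples (a,b,c) ∈ A³; |3A| = 33.
Step 5: Check 33 ≤ 162.0000? Yes ✓.

K = 18/6, Plünnecke-Ruzsa bound K³|A| ≈ 162.0000, |3A| = 33, inequality holds.


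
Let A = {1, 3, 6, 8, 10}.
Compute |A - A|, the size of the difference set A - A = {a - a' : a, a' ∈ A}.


A - A = {a - a' : a, a' ∈ A}; |A| = 5.
Bounds: 2|A|-1 ≤ |A - A| ≤ |A|² - |A| + 1, i.e. 9 ≤ |A - A| ≤ 21.
Note: 0 ∈ A - A always (from a - a). The set is symmetric: if d ∈ A - A then -d ∈ A - A.
Enumerate nonzero differences d = a - a' with a > a' (then include -d):
Positive differences: {2, 3, 4, 5, 7, 9}
Full difference set: {0} ∪ (positive diffs) ∪ (negative diffs).
|A - A| = 1 + 2·6 = 13 (matches direct enumeration: 13).

|A - A| = 13


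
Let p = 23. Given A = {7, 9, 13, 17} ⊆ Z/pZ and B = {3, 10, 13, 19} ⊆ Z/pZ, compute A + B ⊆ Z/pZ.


Work in Z/23Z: reduce every sum a + b modulo 23.
Enumerate all 16 pairs:
a = 7: 7+3=10, 7+10=17, 7+13=20, 7+19=3
a = 9: 9+3=12, 9+10=19, 9+13=22, 9+19=5
a = 13: 13+3=16, 13+10=0, 13+13=3, 13+19=9
a = 17: 17+3=20, 17+10=4, 17+13=7, 17+19=13
Distinct residues collected: {0, 3, 4, 5, 7, 9, 10, 12, 13, 16, 17, 19, 20, 22}
|A + B| = 14 (out of 23 total residues).

A + B = {0, 3, 4, 5, 7, 9, 10, 12, 13, 16, 17, 19, 20, 22}


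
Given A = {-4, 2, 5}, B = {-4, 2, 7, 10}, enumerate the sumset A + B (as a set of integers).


A + B = {a + b : a ∈ A, b ∈ B}.
Enumerate all |A|·|B| = 3·4 = 12 pairs (a, b) and collect distinct sums.
a = -4: -4+-4=-8, -4+2=-2, -4+7=3, -4+10=6
a = 2: 2+-4=-2, 2+2=4, 2+7=9, 2+10=12
a = 5: 5+-4=1, 5+2=7, 5+7=12, 5+10=15
Collecting distinct sums: A + B = {-8, -2, 1, 3, 4, 6, 7, 9, 12, 15}
|A + B| = 10

A + B = {-8, -2, 1, 3, 4, 6, 7, 9, 12, 15}


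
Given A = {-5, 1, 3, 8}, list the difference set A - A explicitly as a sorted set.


A - A = {a - a' : a, a' ∈ A}.
Compute a - a' for each ordered pair (a, a'):
a = -5: -5--5=0, -5-1=-6, -5-3=-8, -5-8=-13
a = 1: 1--5=6, 1-1=0, 1-3=-2, 1-8=-7
a = 3: 3--5=8, 3-1=2, 3-3=0, 3-8=-5
a = 8: 8--5=13, 8-1=7, 8-3=5, 8-8=0
Collecting distinct values (and noting 0 appears from a-a):
A - A = {-13, -8, -7, -6, -5, -2, 0, 2, 5, 6, 7, 8, 13}
|A - A| = 13

A - A = {-13, -8, -7, -6, -5, -2, 0, 2, 5, 6, 7, 8, 13}


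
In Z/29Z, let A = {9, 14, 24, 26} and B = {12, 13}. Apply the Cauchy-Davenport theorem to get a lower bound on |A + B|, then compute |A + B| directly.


Cauchy-Davenport: |A + B| ≥ min(p, |A| + |B| - 1) for A, B nonempty in Z/pZ.
|A| = 4, |B| = 2, p = 29.
CD lower bound = min(29, 4 + 2 - 1) = min(29, 5) = 5.
Compute A + B mod 29 directly:
a = 9: 9+12=21, 9+13=22
a = 14: 14+12=26, 14+13=27
a = 24: 24+12=7, 24+13=8
a = 26: 26+12=9, 26+13=10
A + B = {7, 8, 9, 10, 21, 22, 26, 27}, so |A + B| = 8.
Verify: 8 ≥ 5? Yes ✓.

CD lower bound = 5, actual |A + B| = 8.


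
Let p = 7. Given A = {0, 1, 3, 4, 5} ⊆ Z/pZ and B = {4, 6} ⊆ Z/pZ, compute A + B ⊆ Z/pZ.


Work in Z/7Z: reduce every sum a + b modulo 7.
Enumerate all 10 pairs:
a = 0: 0+4=4, 0+6=6
a = 1: 1+4=5, 1+6=0
a = 3: 3+4=0, 3+6=2
a = 4: 4+4=1, 4+6=3
a = 5: 5+4=2, 5+6=4
Distinct residues collected: {0, 1, 2, 3, 4, 5, 6}
|A + B| = 7 (out of 7 total residues).

A + B = {0, 1, 2, 3, 4, 5, 6}


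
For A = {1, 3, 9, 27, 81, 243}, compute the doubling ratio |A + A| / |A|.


|A| = 6.
Compute A + A by enumerating all 36 pairs.
A + A = {2, 4, 6, 10, 12, 18, 28, 30, 36, 54, 82, 84, 90, 108, 162, 244, 246, 252, 270, 324, 486}, so |A + A| = 21.
K = |A + A| / |A| = 21/6 = 7/2 ≈ 3.5000.
Reference: AP of size 6 gives K = 11/6 ≈ 1.8333; a fully generic set of size 6 gives K ≈ 3.5000.

|A| = 6, |A + A| = 21, K = 21/6 = 7/2.


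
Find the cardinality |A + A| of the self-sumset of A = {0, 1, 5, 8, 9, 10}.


A + A = {a + a' : a, a' ∈ A}; |A| = 6.
General bounds: 2|A| - 1 ≤ |A + A| ≤ |A|(|A|+1)/2, i.e. 11 ≤ |A + A| ≤ 21.
Lower bound 2|A|-1 is attained iff A is an arithmetic progression.
Enumerate sums a + a' for a ≤ a' (symmetric, so this suffices):
a = 0: 0+0=0, 0+1=1, 0+5=5, 0+8=8, 0+9=9, 0+10=10
a = 1: 1+1=2, 1+5=6, 1+8=9, 1+9=10, 1+10=11
a = 5: 5+5=10, 5+8=13, 5+9=14, 5+10=15
a = 8: 8+8=16, 8+9=17, 8+10=18
a = 9: 9+9=18, 9+10=19
a = 10: 10+10=20
Distinct sums: {0, 1, 2, 5, 6, 8, 9, 10, 11, 13, 14, 15, 16, 17, 18, 19, 20}
|A + A| = 17

|A + A| = 17


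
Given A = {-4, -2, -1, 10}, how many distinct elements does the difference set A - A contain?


A - A = {a - a' : a, a' ∈ A}; |A| = 4.
Bounds: 2|A|-1 ≤ |A - A| ≤ |A|² - |A| + 1, i.e. 7 ≤ |A - A| ≤ 13.
Note: 0 ∈ A - A always (from a - a). The set is symmetric: if d ∈ A - A then -d ∈ A - A.
Enumerate nonzero differences d = a - a' with a > a' (then include -d):
Positive differences: {1, 2, 3, 11, 12, 14}
Full difference set: {0} ∪ (positive diffs) ∪ (negative diffs).
|A - A| = 1 + 2·6 = 13 (matches direct enumeration: 13).

|A - A| = 13


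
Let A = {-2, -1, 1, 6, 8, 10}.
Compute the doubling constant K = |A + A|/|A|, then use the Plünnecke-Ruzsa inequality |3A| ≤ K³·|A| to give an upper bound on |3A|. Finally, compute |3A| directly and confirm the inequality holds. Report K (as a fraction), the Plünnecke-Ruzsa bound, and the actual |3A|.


|A| = 6.
Step 1: Compute A + A by enumerating all 36 pairs.
A + A = {-4, -3, -2, -1, 0, 2, 4, 5, 6, 7, 8, 9, 11, 12, 14, 16, 18, 20}, so |A + A| = 18.
Step 2: Doubling constant K = |A + A|/|A| = 18/6 = 18/6 ≈ 3.0000.
Step 3: Plünnecke-Ruzsa gives |3A| ≤ K³·|A| = (3.0000)³ · 6 ≈ 162.0000.
Step 4: Compute 3A = A + A + A directly by enumerating all triples (a,b,c) ∈ A³; |3A| = 33.
Step 5: Check 33 ≤ 162.0000? Yes ✓.

K = 18/6, Plünnecke-Ruzsa bound K³|A| ≈ 162.0000, |3A| = 33, inequality holds.


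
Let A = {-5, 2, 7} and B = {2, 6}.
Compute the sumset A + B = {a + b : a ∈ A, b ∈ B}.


A + B = {a + b : a ∈ A, b ∈ B}.
Enumerate all |A|·|B| = 3·2 = 6 pairs (a, b) and collect distinct sums.
a = -5: -5+2=-3, -5+6=1
a = 2: 2+2=4, 2+6=8
a = 7: 7+2=9, 7+6=13
Collecting distinct sums: A + B = {-3, 1, 4, 8, 9, 13}
|A + B| = 6

A + B = {-3, 1, 4, 8, 9, 13}


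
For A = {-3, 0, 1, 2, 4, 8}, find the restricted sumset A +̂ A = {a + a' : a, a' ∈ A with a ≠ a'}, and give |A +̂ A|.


Restricted sumset: A +̂ A = {a + a' : a ∈ A, a' ∈ A, a ≠ a'}.
Equivalently, take A + A and drop any sum 2a that is achievable ONLY as a + a for a ∈ A (i.e. sums representable only with equal summands).
Enumerate pairs (a, a') with a < a' (symmetric, so each unordered pair gives one sum; this covers all a ≠ a'):
  -3 + 0 = -3
  -3 + 1 = -2
  -3 + 2 = -1
  -3 + 4 = 1
  -3 + 8 = 5
  0 + 1 = 1
  0 + 2 = 2
  0 + 4 = 4
  0 + 8 = 8
  1 + 2 = 3
  1 + 4 = 5
  1 + 8 = 9
  2 + 4 = 6
  2 + 8 = 10
  4 + 8 = 12
Collected distinct sums: {-3, -2, -1, 1, 2, 3, 4, 5, 6, 8, 9, 10, 12}
|A +̂ A| = 13
(Reference bound: |A +̂ A| ≥ 2|A| - 3 for |A| ≥ 2, with |A| = 6 giving ≥ 9.)

|A +̂ A| = 13


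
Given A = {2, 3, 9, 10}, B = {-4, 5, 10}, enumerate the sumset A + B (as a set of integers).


A + B = {a + b : a ∈ A, b ∈ B}.
Enumerate all |A|·|B| = 4·3 = 12 pairs (a, b) and collect distinct sums.
a = 2: 2+-4=-2, 2+5=7, 2+10=12
a = 3: 3+-4=-1, 3+5=8, 3+10=13
a = 9: 9+-4=5, 9+5=14, 9+10=19
a = 10: 10+-4=6, 10+5=15, 10+10=20
Collecting distinct sums: A + B = {-2, -1, 5, 6, 7, 8, 12, 13, 14, 15, 19, 20}
|A + B| = 12

A + B = {-2, -1, 5, 6, 7, 8, 12, 13, 14, 15, 19, 20}


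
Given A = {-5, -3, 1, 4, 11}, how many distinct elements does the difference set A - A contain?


A - A = {a - a' : a, a' ∈ A}; |A| = 5.
Bounds: 2|A|-1 ≤ |A - A| ≤ |A|² - |A| + 1, i.e. 9 ≤ |A - A| ≤ 21.
Note: 0 ∈ A - A always (from a - a). The set is symmetric: if d ∈ A - A then -d ∈ A - A.
Enumerate nonzero differences d = a - a' with a > a' (then include -d):
Positive differences: {2, 3, 4, 6, 7, 9, 10, 14, 16}
Full difference set: {0} ∪ (positive diffs) ∪ (negative diffs).
|A - A| = 1 + 2·9 = 19 (matches direct enumeration: 19).

|A - A| = 19


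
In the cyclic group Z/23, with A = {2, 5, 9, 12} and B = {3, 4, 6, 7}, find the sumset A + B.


Work in Z/23Z: reduce every sum a + b modulo 23.
Enumerate all 16 pairs:
a = 2: 2+3=5, 2+4=6, 2+6=8, 2+7=9
a = 5: 5+3=8, 5+4=9, 5+6=11, 5+7=12
a = 9: 9+3=12, 9+4=13, 9+6=15, 9+7=16
a = 12: 12+3=15, 12+4=16, 12+6=18, 12+7=19
Distinct residues collected: {5, 6, 8, 9, 11, 12, 13, 15, 16, 18, 19}
|A + B| = 11 (out of 23 total residues).

A + B = {5, 6, 8, 9, 11, 12, 13, 15, 16, 18, 19}


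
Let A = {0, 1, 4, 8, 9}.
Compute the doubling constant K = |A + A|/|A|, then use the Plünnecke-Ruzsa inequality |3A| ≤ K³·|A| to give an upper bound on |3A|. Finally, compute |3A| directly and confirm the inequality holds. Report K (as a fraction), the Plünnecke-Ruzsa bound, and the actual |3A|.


|A| = 5.
Step 1: Compute A + A by enumerating all 25 pairs.
A + A = {0, 1, 2, 4, 5, 8, 9, 10, 12, 13, 16, 17, 18}, so |A + A| = 13.
Step 2: Doubling constant K = |A + A|/|A| = 13/5 = 13/5 ≈ 2.6000.
Step 3: Plünnecke-Ruzsa gives |3A| ≤ K³·|A| = (2.6000)³ · 5 ≈ 87.8800.
Step 4: Compute 3A = A + A + A directly by enumerating all triples (a,b,c) ∈ A³; |3A| = 25.
Step 5: Check 25 ≤ 87.8800? Yes ✓.

K = 13/5, Plünnecke-Ruzsa bound K³|A| ≈ 87.8800, |3A| = 25, inequality holds.


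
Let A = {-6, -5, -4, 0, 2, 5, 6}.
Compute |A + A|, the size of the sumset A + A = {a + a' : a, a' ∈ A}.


A + A = {a + a' : a, a' ∈ A}; |A| = 7.
General bounds: 2|A| - 1 ≤ |A + A| ≤ |A|(|A|+1)/2, i.e. 13 ≤ |A + A| ≤ 28.
Lower bound 2|A|-1 is attained iff A is an arithmetic progression.
Enumerate sums a + a' for a ≤ a' (symmetric, so this suffices):
a = -6: -6+-6=-12, -6+-5=-11, -6+-4=-10, -6+0=-6, -6+2=-4, -6+5=-1, -6+6=0
a = -5: -5+-5=-10, -5+-4=-9, -5+0=-5, -5+2=-3, -5+5=0, -5+6=1
a = -4: -4+-4=-8, -4+0=-4, -4+2=-2, -4+5=1, -4+6=2
a = 0: 0+0=0, 0+2=2, 0+5=5, 0+6=6
a = 2: 2+2=4, 2+5=7, 2+6=8
a = 5: 5+5=10, 5+6=11
a = 6: 6+6=12
Distinct sums: {-12, -11, -10, -9, -8, -6, -5, -4, -3, -2, -1, 0, 1, 2, 4, 5, 6, 7, 8, 10, 11, 12}
|A + A| = 22

|A + A| = 22


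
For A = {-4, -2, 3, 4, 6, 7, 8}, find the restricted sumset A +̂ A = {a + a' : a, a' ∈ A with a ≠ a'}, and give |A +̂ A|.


Restricted sumset: A +̂ A = {a + a' : a ∈ A, a' ∈ A, a ≠ a'}.
Equivalently, take A + A and drop any sum 2a that is achievable ONLY as a + a for a ∈ A (i.e. sums representable only with equal summands).
Enumerate pairs (a, a') with a < a' (symmetric, so each unordered pair gives one sum; this covers all a ≠ a'):
  -4 + -2 = -6
  -4 + 3 = -1
  -4 + 4 = 0
  -4 + 6 = 2
  -4 + 7 = 3
  -4 + 8 = 4
  -2 + 3 = 1
  -2 + 4 = 2
  -2 + 6 = 4
  -2 + 7 = 5
  -2 + 8 = 6
  3 + 4 = 7
  3 + 6 = 9
  3 + 7 = 10
  3 + 8 = 11
  4 + 6 = 10
  4 + 7 = 11
  4 + 8 = 12
  6 + 7 = 13
  6 + 8 = 14
  7 + 8 = 15
Collected distinct sums: {-6, -1, 0, 1, 2, 3, 4, 5, 6, 7, 9, 10, 11, 12, 13, 14, 15}
|A +̂ A| = 17
(Reference bound: |A +̂ A| ≥ 2|A| - 3 for |A| ≥ 2, with |A| = 7 giving ≥ 11.)

|A +̂ A| = 17


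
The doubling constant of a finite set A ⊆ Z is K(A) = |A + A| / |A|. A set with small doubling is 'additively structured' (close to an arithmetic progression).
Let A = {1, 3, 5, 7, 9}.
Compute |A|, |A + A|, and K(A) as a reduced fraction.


|A| = 5.
Compute A + A by enumerating all 25 pairs.
A + A = {2, 4, 6, 8, 10, 12, 14, 16, 18}, so |A + A| = 9.
K = |A + A| / |A| = 9/5 (already in lowest terms) ≈ 1.8000.
Reference: AP of size 5 gives K = 9/5 ≈ 1.8000; a fully generic set of size 5 gives K ≈ 3.0000.

|A| = 5, |A + A| = 9, K = 9/5.


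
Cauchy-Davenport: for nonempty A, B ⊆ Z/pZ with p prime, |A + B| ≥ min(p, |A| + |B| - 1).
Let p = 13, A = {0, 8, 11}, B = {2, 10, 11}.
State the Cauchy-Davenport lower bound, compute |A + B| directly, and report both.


Cauchy-Davenport: |A + B| ≥ min(p, |A| + |B| - 1) for A, B nonempty in Z/pZ.
|A| = 3, |B| = 3, p = 13.
CD lower bound = min(13, 3 + 3 - 1) = min(13, 5) = 5.
Compute A + B mod 13 directly:
a = 0: 0+2=2, 0+10=10, 0+11=11
a = 8: 8+2=10, 8+10=5, 8+11=6
a = 11: 11+2=0, 11+10=8, 11+11=9
A + B = {0, 2, 5, 6, 8, 9, 10, 11}, so |A + B| = 8.
Verify: 8 ≥ 5? Yes ✓.

CD lower bound = 5, actual |A + B| = 8.


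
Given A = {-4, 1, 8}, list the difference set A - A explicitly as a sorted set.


A - A = {a - a' : a, a' ∈ A}.
Compute a - a' for each ordered pair (a, a'):
a = -4: -4--4=0, -4-1=-5, -4-8=-12
a = 1: 1--4=5, 1-1=0, 1-8=-7
a = 8: 8--4=12, 8-1=7, 8-8=0
Collecting distinct values (and noting 0 appears from a-a):
A - A = {-12, -7, -5, 0, 5, 7, 12}
|A - A| = 7

A - A = {-12, -7, -5, 0, 5, 7, 12}


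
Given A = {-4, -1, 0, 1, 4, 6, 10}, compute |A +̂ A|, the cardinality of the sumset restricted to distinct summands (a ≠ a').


Restricted sumset: A +̂ A = {a + a' : a ∈ A, a' ∈ A, a ≠ a'}.
Equivalently, take A + A and drop any sum 2a that is achievable ONLY as a + a for a ∈ A (i.e. sums representable only with equal summands).
Enumerate pairs (a, a') with a < a' (symmetric, so each unordered pair gives one sum; this covers all a ≠ a'):
  -4 + -1 = -5
  -4 + 0 = -4
  -4 + 1 = -3
  -4 + 4 = 0
  -4 + 6 = 2
  -4 + 10 = 6
  -1 + 0 = -1
  -1 + 1 = 0
  -1 + 4 = 3
  -1 + 6 = 5
  -1 + 10 = 9
  0 + 1 = 1
  0 + 4 = 4
  0 + 6 = 6
  0 + 10 = 10
  1 + 4 = 5
  1 + 6 = 7
  1 + 10 = 11
  4 + 6 = 10
  4 + 10 = 14
  6 + 10 = 16
Collected distinct sums: {-5, -4, -3, -1, 0, 1, 2, 3, 4, 5, 6, 7, 9, 10, 11, 14, 16}
|A +̂ A| = 17
(Reference bound: |A +̂ A| ≥ 2|A| - 3 for |A| ≥ 2, with |A| = 7 giving ≥ 11.)

|A +̂ A| = 17


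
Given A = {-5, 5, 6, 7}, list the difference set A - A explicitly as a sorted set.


A - A = {a - a' : a, a' ∈ A}.
Compute a - a' for each ordered pair (a, a'):
a = -5: -5--5=0, -5-5=-10, -5-6=-11, -5-7=-12
a = 5: 5--5=10, 5-5=0, 5-6=-1, 5-7=-2
a = 6: 6--5=11, 6-5=1, 6-6=0, 6-7=-1
a = 7: 7--5=12, 7-5=2, 7-6=1, 7-7=0
Collecting distinct values (and noting 0 appears from a-a):
A - A = {-12, -11, -10, -2, -1, 0, 1, 2, 10, 11, 12}
|A - A| = 11

A - A = {-12, -11, -10, -2, -1, 0, 1, 2, 10, 11, 12}


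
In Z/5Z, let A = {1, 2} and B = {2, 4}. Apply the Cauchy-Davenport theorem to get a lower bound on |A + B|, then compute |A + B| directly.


Cauchy-Davenport: |A + B| ≥ min(p, |A| + |B| - 1) for A, B nonempty in Z/pZ.
|A| = 2, |B| = 2, p = 5.
CD lower bound = min(5, 2 + 2 - 1) = min(5, 3) = 3.
Compute A + B mod 5 directly:
a = 1: 1+2=3, 1+4=0
a = 2: 2+2=4, 2+4=1
A + B = {0, 1, 3, 4}, so |A + B| = 4.
Verify: 4 ≥ 3? Yes ✓.

CD lower bound = 3, actual |A + B| = 4.


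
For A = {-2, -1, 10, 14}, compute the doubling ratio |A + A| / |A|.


|A| = 4.
Compute A + A by enumerating all 16 pairs.
A + A = {-4, -3, -2, 8, 9, 12, 13, 20, 24, 28}, so |A + A| = 10.
K = |A + A| / |A| = 10/4 = 5/2 ≈ 2.5000.
Reference: AP of size 4 gives K = 7/4 ≈ 1.7500; a fully generic set of size 4 gives K ≈ 2.5000.

|A| = 4, |A + A| = 10, K = 10/4 = 5/2.


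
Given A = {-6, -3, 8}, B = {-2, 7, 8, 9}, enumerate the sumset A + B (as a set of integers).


A + B = {a + b : a ∈ A, b ∈ B}.
Enumerate all |A|·|B| = 3·4 = 12 pairs (a, b) and collect distinct sums.
a = -6: -6+-2=-8, -6+7=1, -6+8=2, -6+9=3
a = -3: -3+-2=-5, -3+7=4, -3+8=5, -3+9=6
a = 8: 8+-2=6, 8+7=15, 8+8=16, 8+9=17
Collecting distinct sums: A + B = {-8, -5, 1, 2, 3, 4, 5, 6, 15, 16, 17}
|A + B| = 11

A + B = {-8, -5, 1, 2, 3, 4, 5, 6, 15, 16, 17}


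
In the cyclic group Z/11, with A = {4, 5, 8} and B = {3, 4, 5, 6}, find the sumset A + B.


Work in Z/11Z: reduce every sum a + b modulo 11.
Enumerate all 12 pairs:
a = 4: 4+3=7, 4+4=8, 4+5=9, 4+6=10
a = 5: 5+3=8, 5+4=9, 5+5=10, 5+6=0
a = 8: 8+3=0, 8+4=1, 8+5=2, 8+6=3
Distinct residues collected: {0, 1, 2, 3, 7, 8, 9, 10}
|A + B| = 8 (out of 11 total residues).

A + B = {0, 1, 2, 3, 7, 8, 9, 10}


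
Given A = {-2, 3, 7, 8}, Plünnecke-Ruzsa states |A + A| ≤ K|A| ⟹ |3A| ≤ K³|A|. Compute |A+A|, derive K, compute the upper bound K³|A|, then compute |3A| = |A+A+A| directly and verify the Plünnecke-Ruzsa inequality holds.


|A| = 4.
Step 1: Compute A + A by enumerating all 16 pairs.
A + A = {-4, 1, 5, 6, 10, 11, 14, 15, 16}, so |A + A| = 9.
Step 2: Doubling constant K = |A + A|/|A| = 9/4 = 9/4 ≈ 2.2500.
Step 3: Plünnecke-Ruzsa gives |3A| ≤ K³·|A| = (2.2500)³ · 4 ≈ 45.5625.
Step 4: Compute 3A = A + A + A directly by enumerating all triples (a,b,c) ∈ A³; |3A| = 16.
Step 5: Check 16 ≤ 45.5625? Yes ✓.

K = 9/4, Plünnecke-Ruzsa bound K³|A| ≈ 45.5625, |3A| = 16, inequality holds.


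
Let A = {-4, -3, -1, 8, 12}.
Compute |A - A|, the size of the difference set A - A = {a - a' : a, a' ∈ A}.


A - A = {a - a' : a, a' ∈ A}; |A| = 5.
Bounds: 2|A|-1 ≤ |A - A| ≤ |A|² - |A| + 1, i.e. 9 ≤ |A - A| ≤ 21.
Note: 0 ∈ A - A always (from a - a). The set is symmetric: if d ∈ A - A then -d ∈ A - A.
Enumerate nonzero differences d = a - a' with a > a' (then include -d):
Positive differences: {1, 2, 3, 4, 9, 11, 12, 13, 15, 16}
Full difference set: {0} ∪ (positive diffs) ∪ (negative diffs).
|A - A| = 1 + 2·10 = 21 (matches direct enumeration: 21).

|A - A| = 21


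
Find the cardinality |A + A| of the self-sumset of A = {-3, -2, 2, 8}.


A + A = {a + a' : a, a' ∈ A}; |A| = 4.
General bounds: 2|A| - 1 ≤ |A + A| ≤ |A|(|A|+1)/2, i.e. 7 ≤ |A + A| ≤ 10.
Lower bound 2|A|-1 is attained iff A is an arithmetic progression.
Enumerate sums a + a' for a ≤ a' (symmetric, so this suffices):
a = -3: -3+-3=-6, -3+-2=-5, -3+2=-1, -3+8=5
a = -2: -2+-2=-4, -2+2=0, -2+8=6
a = 2: 2+2=4, 2+8=10
a = 8: 8+8=16
Distinct sums: {-6, -5, -4, -1, 0, 4, 5, 6, 10, 16}
|A + A| = 10

|A + A| = 10


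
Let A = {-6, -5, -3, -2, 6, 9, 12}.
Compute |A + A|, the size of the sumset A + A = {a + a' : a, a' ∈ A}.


A + A = {a + a' : a, a' ∈ A}; |A| = 7.
General bounds: 2|A| - 1 ≤ |A + A| ≤ |A|(|A|+1)/2, i.e. 13 ≤ |A + A| ≤ 28.
Lower bound 2|A|-1 is attained iff A is an arithmetic progression.
Enumerate sums a + a' for a ≤ a' (symmetric, so this suffices):
a = -6: -6+-6=-12, -6+-5=-11, -6+-3=-9, -6+-2=-8, -6+6=0, -6+9=3, -6+12=6
a = -5: -5+-5=-10, -5+-3=-8, -5+-2=-7, -5+6=1, -5+9=4, -5+12=7
a = -3: -3+-3=-6, -3+-2=-5, -3+6=3, -3+9=6, -3+12=9
a = -2: -2+-2=-4, -2+6=4, -2+9=7, -2+12=10
a = 6: 6+6=12, 6+9=15, 6+12=18
a = 9: 9+9=18, 9+12=21
a = 12: 12+12=24
Distinct sums: {-12, -11, -10, -9, -8, -7, -6, -5, -4, 0, 1, 3, 4, 6, 7, 9, 10, 12, 15, 18, 21, 24}
|A + A| = 22

|A + A| = 22


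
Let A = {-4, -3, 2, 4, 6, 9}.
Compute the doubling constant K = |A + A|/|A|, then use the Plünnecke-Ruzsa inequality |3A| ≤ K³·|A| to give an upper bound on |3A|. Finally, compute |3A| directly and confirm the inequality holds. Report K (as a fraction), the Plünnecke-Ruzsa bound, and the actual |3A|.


|A| = 6.
Step 1: Compute A + A by enumerating all 36 pairs.
A + A = {-8, -7, -6, -2, -1, 0, 1, 2, 3, 4, 5, 6, 8, 10, 11, 12, 13, 15, 18}, so |A + A| = 19.
Step 2: Doubling constant K = |A + A|/|A| = 19/6 = 19/6 ≈ 3.1667.
Step 3: Plünnecke-Ruzsa gives |3A| ≤ K³·|A| = (3.1667)³ · 6 ≈ 190.5278.
Step 4: Compute 3A = A + A + A directly by enumerating all triples (a,b,c) ∈ A³; |3A| = 35.
Step 5: Check 35 ≤ 190.5278? Yes ✓.

K = 19/6, Plünnecke-Ruzsa bound K³|A| ≈ 190.5278, |3A| = 35, inequality holds.


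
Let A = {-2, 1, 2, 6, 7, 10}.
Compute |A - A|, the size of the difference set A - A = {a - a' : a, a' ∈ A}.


A - A = {a - a' : a, a' ∈ A}; |A| = 6.
Bounds: 2|A|-1 ≤ |A - A| ≤ |A|² - |A| + 1, i.e. 11 ≤ |A - A| ≤ 31.
Note: 0 ∈ A - A always (from a - a). The set is symmetric: if d ∈ A - A then -d ∈ A - A.
Enumerate nonzero differences d = a - a' with a > a' (then include -d):
Positive differences: {1, 3, 4, 5, 6, 8, 9, 12}
Full difference set: {0} ∪ (positive diffs) ∪ (negative diffs).
|A - A| = 1 + 2·8 = 17 (matches direct enumeration: 17).

|A - A| = 17


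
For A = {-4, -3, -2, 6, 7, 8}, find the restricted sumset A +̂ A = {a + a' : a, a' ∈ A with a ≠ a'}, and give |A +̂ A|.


Restricted sumset: A +̂ A = {a + a' : a ∈ A, a' ∈ A, a ≠ a'}.
Equivalently, take A + A and drop any sum 2a that is achievable ONLY as a + a for a ∈ A (i.e. sums representable only with equal summands).
Enumerate pairs (a, a') with a < a' (symmetric, so each unordered pair gives one sum; this covers all a ≠ a'):
  -4 + -3 = -7
  -4 + -2 = -6
  -4 + 6 = 2
  -4 + 7 = 3
  -4 + 8 = 4
  -3 + -2 = -5
  -3 + 6 = 3
  -3 + 7 = 4
  -3 + 8 = 5
  -2 + 6 = 4
  -2 + 7 = 5
  -2 + 8 = 6
  6 + 7 = 13
  6 + 8 = 14
  7 + 8 = 15
Collected distinct sums: {-7, -6, -5, 2, 3, 4, 5, 6, 13, 14, 15}
|A +̂ A| = 11
(Reference bound: |A +̂ A| ≥ 2|A| - 3 for |A| ≥ 2, with |A| = 6 giving ≥ 9.)

|A +̂ A| = 11


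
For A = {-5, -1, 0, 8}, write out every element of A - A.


A - A = {a - a' : a, a' ∈ A}.
Compute a - a' for each ordered pair (a, a'):
a = -5: -5--5=0, -5--1=-4, -5-0=-5, -5-8=-13
a = -1: -1--5=4, -1--1=0, -1-0=-1, -1-8=-9
a = 0: 0--5=5, 0--1=1, 0-0=0, 0-8=-8
a = 8: 8--5=13, 8--1=9, 8-0=8, 8-8=0
Collecting distinct values (and noting 0 appears from a-a):
A - A = {-13, -9, -8, -5, -4, -1, 0, 1, 4, 5, 8, 9, 13}
|A - A| = 13

A - A = {-13, -9, -8, -5, -4, -1, 0, 1, 4, 5, 8, 9, 13}


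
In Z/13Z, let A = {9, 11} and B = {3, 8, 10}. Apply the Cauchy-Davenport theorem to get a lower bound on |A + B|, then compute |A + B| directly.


Cauchy-Davenport: |A + B| ≥ min(p, |A| + |B| - 1) for A, B nonempty in Z/pZ.
|A| = 2, |B| = 3, p = 13.
CD lower bound = min(13, 2 + 3 - 1) = min(13, 4) = 4.
Compute A + B mod 13 directly:
a = 9: 9+3=12, 9+8=4, 9+10=6
a = 11: 11+3=1, 11+8=6, 11+10=8
A + B = {1, 4, 6, 8, 12}, so |A + B| = 5.
Verify: 5 ≥ 4? Yes ✓.

CD lower bound = 4, actual |A + B| = 5.


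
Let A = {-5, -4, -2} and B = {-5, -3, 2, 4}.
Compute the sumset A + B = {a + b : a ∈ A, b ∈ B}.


A + B = {a + b : a ∈ A, b ∈ B}.
Enumerate all |A|·|B| = 3·4 = 12 pairs (a, b) and collect distinct sums.
a = -5: -5+-5=-10, -5+-3=-8, -5+2=-3, -5+4=-1
a = -4: -4+-5=-9, -4+-3=-7, -4+2=-2, -4+4=0
a = -2: -2+-5=-7, -2+-3=-5, -2+2=0, -2+4=2
Collecting distinct sums: A + B = {-10, -9, -8, -7, -5, -3, -2, -1, 0, 2}
|A + B| = 10

A + B = {-10, -9, -8, -7, -5, -3, -2, -1, 0, 2}


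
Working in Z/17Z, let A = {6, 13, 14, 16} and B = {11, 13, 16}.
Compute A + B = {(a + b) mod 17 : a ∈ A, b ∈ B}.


Work in Z/17Z: reduce every sum a + b modulo 17.
Enumerate all 12 pairs:
a = 6: 6+11=0, 6+13=2, 6+16=5
a = 13: 13+11=7, 13+13=9, 13+16=12
a = 14: 14+11=8, 14+13=10, 14+16=13
a = 16: 16+11=10, 16+13=12, 16+16=15
Distinct residues collected: {0, 2, 5, 7, 8, 9, 10, 12, 13, 15}
|A + B| = 10 (out of 17 total residues).

A + B = {0, 2, 5, 7, 8, 9, 10, 12, 13, 15}


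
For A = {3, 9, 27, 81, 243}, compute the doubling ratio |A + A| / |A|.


|A| = 5.
Compute A + A by enumerating all 25 pairs.
A + A = {6, 12, 18, 30, 36, 54, 84, 90, 108, 162, 246, 252, 270, 324, 486}, so |A + A| = 15.
K = |A + A| / |A| = 15/5 = 3/1 ≈ 3.0000.
Reference: AP of size 5 gives K = 9/5 ≈ 1.8000; a fully generic set of size 5 gives K ≈ 3.0000.

|A| = 5, |A + A| = 15, K = 15/5 = 3/1.


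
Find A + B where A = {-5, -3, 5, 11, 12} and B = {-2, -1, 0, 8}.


A + B = {a + b : a ∈ A, b ∈ B}.
Enumerate all |A|·|B| = 5·4 = 20 pairs (a, b) and collect distinct sums.
a = -5: -5+-2=-7, -5+-1=-6, -5+0=-5, -5+8=3
a = -3: -3+-2=-5, -3+-1=-4, -3+0=-3, -3+8=5
a = 5: 5+-2=3, 5+-1=4, 5+0=5, 5+8=13
a = 11: 11+-2=9, 11+-1=10, 11+0=11, 11+8=19
a = 12: 12+-2=10, 12+-1=11, 12+0=12, 12+8=20
Collecting distinct sums: A + B = {-7, -6, -5, -4, -3, 3, 4, 5, 9, 10, 11, 12, 13, 19, 20}
|A + B| = 15

A + B = {-7, -6, -5, -4, -3, 3, 4, 5, 9, 10, 11, 12, 13, 19, 20}


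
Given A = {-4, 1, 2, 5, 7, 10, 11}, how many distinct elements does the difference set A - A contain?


A - A = {a - a' : a, a' ∈ A}; |A| = 7.
Bounds: 2|A|-1 ≤ |A - A| ≤ |A|² - |A| + 1, i.e. 13 ≤ |A - A| ≤ 43.
Note: 0 ∈ A - A always (from a - a). The set is symmetric: if d ∈ A - A then -d ∈ A - A.
Enumerate nonzero differences d = a - a' with a > a' (then include -d):
Positive differences: {1, 2, 3, 4, 5, 6, 8, 9, 10, 11, 14, 15}
Full difference set: {0} ∪ (positive diffs) ∪ (negative diffs).
|A - A| = 1 + 2·12 = 25 (matches direct enumeration: 25).

|A - A| = 25


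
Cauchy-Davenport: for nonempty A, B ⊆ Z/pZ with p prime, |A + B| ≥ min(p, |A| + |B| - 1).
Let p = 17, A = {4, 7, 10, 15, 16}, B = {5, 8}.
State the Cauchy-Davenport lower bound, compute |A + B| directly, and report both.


Cauchy-Davenport: |A + B| ≥ min(p, |A| + |B| - 1) for A, B nonempty in Z/pZ.
|A| = 5, |B| = 2, p = 17.
CD lower bound = min(17, 5 + 2 - 1) = min(17, 6) = 6.
Compute A + B mod 17 directly:
a = 4: 4+5=9, 4+8=12
a = 7: 7+5=12, 7+8=15
a = 10: 10+5=15, 10+8=1
a = 15: 15+5=3, 15+8=6
a = 16: 16+5=4, 16+8=7
A + B = {1, 3, 4, 6, 7, 9, 12, 15}, so |A + B| = 8.
Verify: 8 ≥ 6? Yes ✓.

CD lower bound = 6, actual |A + B| = 8.


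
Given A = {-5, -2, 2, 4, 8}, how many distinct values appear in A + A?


A + A = {a + a' : a, a' ∈ A}; |A| = 5.
General bounds: 2|A| - 1 ≤ |A + A| ≤ |A|(|A|+1)/2, i.e. 9 ≤ |A + A| ≤ 15.
Lower bound 2|A|-1 is attained iff A is an arithmetic progression.
Enumerate sums a + a' for a ≤ a' (symmetric, so this suffices):
a = -5: -5+-5=-10, -5+-2=-7, -5+2=-3, -5+4=-1, -5+8=3
a = -2: -2+-2=-4, -2+2=0, -2+4=2, -2+8=6
a = 2: 2+2=4, 2+4=6, 2+8=10
a = 4: 4+4=8, 4+8=12
a = 8: 8+8=16
Distinct sums: {-10, -7, -4, -3, -1, 0, 2, 3, 4, 6, 8, 10, 12, 16}
|A + A| = 14

|A + A| = 14


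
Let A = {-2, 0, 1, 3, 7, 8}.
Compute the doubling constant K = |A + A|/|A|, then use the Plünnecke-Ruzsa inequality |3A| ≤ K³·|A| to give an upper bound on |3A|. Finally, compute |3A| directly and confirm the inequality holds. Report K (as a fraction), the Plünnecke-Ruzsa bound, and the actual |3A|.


|A| = 6.
Step 1: Compute A + A by enumerating all 36 pairs.
A + A = {-4, -2, -1, 0, 1, 2, 3, 4, 5, 6, 7, 8, 9, 10, 11, 14, 15, 16}, so |A + A| = 18.
Step 2: Doubling constant K = |A + A|/|A| = 18/6 = 18/6 ≈ 3.0000.
Step 3: Plünnecke-Ruzsa gives |3A| ≤ K³·|A| = (3.0000)³ · 6 ≈ 162.0000.
Step 4: Compute 3A = A + A + A directly by enumerating all triples (a,b,c) ∈ A³; |3A| = 29.
Step 5: Check 29 ≤ 162.0000? Yes ✓.

K = 18/6, Plünnecke-Ruzsa bound K³|A| ≈ 162.0000, |3A| = 29, inequality holds.


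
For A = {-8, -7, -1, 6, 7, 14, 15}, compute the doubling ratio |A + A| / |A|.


|A| = 7.
Compute A + A by enumerating all 49 pairs.
A + A = {-16, -15, -14, -9, -8, -2, -1, 0, 5, 6, 7, 8, 12, 13, 14, 20, 21, 22, 28, 29, 30}, so |A + A| = 21.
K = |A + A| / |A| = 21/7 = 3/1 ≈ 3.0000.
Reference: AP of size 7 gives K = 13/7 ≈ 1.8571; a fully generic set of size 7 gives K ≈ 4.0000.

|A| = 7, |A + A| = 21, K = 21/7 = 3/1.


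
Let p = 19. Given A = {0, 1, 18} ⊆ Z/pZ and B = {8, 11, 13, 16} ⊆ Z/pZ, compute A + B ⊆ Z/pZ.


Work in Z/19Z: reduce every sum a + b modulo 19.
Enumerate all 12 pairs:
a = 0: 0+8=8, 0+11=11, 0+13=13, 0+16=16
a = 1: 1+8=9, 1+11=12, 1+13=14, 1+16=17
a = 18: 18+8=7, 18+11=10, 18+13=12, 18+16=15
Distinct residues collected: {7, 8, 9, 10, 11, 12, 13, 14, 15, 16, 17}
|A + B| = 11 (out of 19 total residues).

A + B = {7, 8, 9, 10, 11, 12, 13, 14, 15, 16, 17}


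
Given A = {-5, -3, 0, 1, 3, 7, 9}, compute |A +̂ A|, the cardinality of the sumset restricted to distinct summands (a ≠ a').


Restricted sumset: A +̂ A = {a + a' : a ∈ A, a' ∈ A, a ≠ a'}.
Equivalently, take A + A and drop any sum 2a that is achievable ONLY as a + a for a ∈ A (i.e. sums representable only with equal summands).
Enumerate pairs (a, a') with a < a' (symmetric, so each unordered pair gives one sum; this covers all a ≠ a'):
  -5 + -3 = -8
  -5 + 0 = -5
  -5 + 1 = -4
  -5 + 3 = -2
  -5 + 7 = 2
  -5 + 9 = 4
  -3 + 0 = -3
  -3 + 1 = -2
  -3 + 3 = 0
  -3 + 7 = 4
  -3 + 9 = 6
  0 + 1 = 1
  0 + 3 = 3
  0 + 7 = 7
  0 + 9 = 9
  1 + 3 = 4
  1 + 7 = 8
  1 + 9 = 10
  3 + 7 = 10
  3 + 9 = 12
  7 + 9 = 16
Collected distinct sums: {-8, -5, -4, -3, -2, 0, 1, 2, 3, 4, 6, 7, 8, 9, 10, 12, 16}
|A +̂ A| = 17
(Reference bound: |A +̂ A| ≥ 2|A| - 3 for |A| ≥ 2, with |A| = 7 giving ≥ 11.)

|A +̂ A| = 17


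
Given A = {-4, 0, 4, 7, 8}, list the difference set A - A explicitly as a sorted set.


A - A = {a - a' : a, a' ∈ A}.
Compute a - a' for each ordered pair (a, a'):
a = -4: -4--4=0, -4-0=-4, -4-4=-8, -4-7=-11, -4-8=-12
a = 0: 0--4=4, 0-0=0, 0-4=-4, 0-7=-7, 0-8=-8
a = 4: 4--4=8, 4-0=4, 4-4=0, 4-7=-3, 4-8=-4
a = 7: 7--4=11, 7-0=7, 7-4=3, 7-7=0, 7-8=-1
a = 8: 8--4=12, 8-0=8, 8-4=4, 8-7=1, 8-8=0
Collecting distinct values (and noting 0 appears from a-a):
A - A = {-12, -11, -8, -7, -4, -3, -1, 0, 1, 3, 4, 7, 8, 11, 12}
|A - A| = 15

A - A = {-12, -11, -8, -7, -4, -3, -1, 0, 1, 3, 4, 7, 8, 11, 12}


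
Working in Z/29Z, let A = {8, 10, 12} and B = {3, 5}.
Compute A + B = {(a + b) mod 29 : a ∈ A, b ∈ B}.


Work in Z/29Z: reduce every sum a + b modulo 29.
Enumerate all 6 pairs:
a = 8: 8+3=11, 8+5=13
a = 10: 10+3=13, 10+5=15
a = 12: 12+3=15, 12+5=17
Distinct residues collected: {11, 13, 15, 17}
|A + B| = 4 (out of 29 total residues).

A + B = {11, 13, 15, 17}


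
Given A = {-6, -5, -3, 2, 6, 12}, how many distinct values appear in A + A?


A + A = {a + a' : a, a' ∈ A}; |A| = 6.
General bounds: 2|A| - 1 ≤ |A + A| ≤ |A|(|A|+1)/2, i.e. 11 ≤ |A + A| ≤ 21.
Lower bound 2|A|-1 is attained iff A is an arithmetic progression.
Enumerate sums a + a' for a ≤ a' (symmetric, so this suffices):
a = -6: -6+-6=-12, -6+-5=-11, -6+-3=-9, -6+2=-4, -6+6=0, -6+12=6
a = -5: -5+-5=-10, -5+-3=-8, -5+2=-3, -5+6=1, -5+12=7
a = -3: -3+-3=-6, -3+2=-1, -3+6=3, -3+12=9
a = 2: 2+2=4, 2+6=8, 2+12=14
a = 6: 6+6=12, 6+12=18
a = 12: 12+12=24
Distinct sums: {-12, -11, -10, -9, -8, -6, -4, -3, -1, 0, 1, 3, 4, 6, 7, 8, 9, 12, 14, 18, 24}
|A + A| = 21

|A + A| = 21


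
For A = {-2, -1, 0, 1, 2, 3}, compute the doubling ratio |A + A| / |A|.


|A| = 6.
Compute A + A by enumerating all 36 pairs.
A + A = {-4, -3, -2, -1, 0, 1, 2, 3, 4, 5, 6}, so |A + A| = 11.
K = |A + A| / |A| = 11/6 (already in lowest terms) ≈ 1.8333.
Reference: AP of size 6 gives K = 11/6 ≈ 1.8333; a fully generic set of size 6 gives K ≈ 3.5000.

|A| = 6, |A + A| = 11, K = 11/6.


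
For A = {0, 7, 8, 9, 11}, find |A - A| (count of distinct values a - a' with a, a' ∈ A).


A - A = {a - a' : a, a' ∈ A}; |A| = 5.
Bounds: 2|A|-1 ≤ |A - A| ≤ |A|² - |A| + 1, i.e. 9 ≤ |A - A| ≤ 21.
Note: 0 ∈ A - A always (from a - a). The set is symmetric: if d ∈ A - A then -d ∈ A - A.
Enumerate nonzero differences d = a - a' with a > a' (then include -d):
Positive differences: {1, 2, 3, 4, 7, 8, 9, 11}
Full difference set: {0} ∪ (positive diffs) ∪ (negative diffs).
|A - A| = 1 + 2·8 = 17 (matches direct enumeration: 17).

|A - A| = 17


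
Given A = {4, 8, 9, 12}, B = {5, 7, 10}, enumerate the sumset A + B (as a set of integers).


A + B = {a + b : a ∈ A, b ∈ B}.
Enumerate all |A|·|B| = 4·3 = 12 pairs (a, b) and collect distinct sums.
a = 4: 4+5=9, 4+7=11, 4+10=14
a = 8: 8+5=13, 8+7=15, 8+10=18
a = 9: 9+5=14, 9+7=16, 9+10=19
a = 12: 12+5=17, 12+7=19, 12+10=22
Collecting distinct sums: A + B = {9, 11, 13, 14, 15, 16, 17, 18, 19, 22}
|A + B| = 10

A + B = {9, 11, 13, 14, 15, 16, 17, 18, 19, 22}


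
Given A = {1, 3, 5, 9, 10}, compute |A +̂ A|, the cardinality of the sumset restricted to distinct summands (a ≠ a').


Restricted sumset: A +̂ A = {a + a' : a ∈ A, a' ∈ A, a ≠ a'}.
Equivalently, take A + A and drop any sum 2a that is achievable ONLY as a + a for a ∈ A (i.e. sums representable only with equal summands).
Enumerate pairs (a, a') with a < a' (symmetric, so each unordered pair gives one sum; this covers all a ≠ a'):
  1 + 3 = 4
  1 + 5 = 6
  1 + 9 = 10
  1 + 10 = 11
  3 + 5 = 8
  3 + 9 = 12
  3 + 10 = 13
  5 + 9 = 14
  5 + 10 = 15
  9 + 10 = 19
Collected distinct sums: {4, 6, 8, 10, 11, 12, 13, 14, 15, 19}
|A +̂ A| = 10
(Reference bound: |A +̂ A| ≥ 2|A| - 3 for |A| ≥ 2, with |A| = 5 giving ≥ 7.)

|A +̂ A| = 10


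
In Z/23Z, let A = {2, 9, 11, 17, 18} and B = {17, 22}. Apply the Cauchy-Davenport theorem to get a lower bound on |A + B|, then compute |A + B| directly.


Cauchy-Davenport: |A + B| ≥ min(p, |A| + |B| - 1) for A, B nonempty in Z/pZ.
|A| = 5, |B| = 2, p = 23.
CD lower bound = min(23, 5 + 2 - 1) = min(23, 6) = 6.
Compute A + B mod 23 directly:
a = 2: 2+17=19, 2+22=1
a = 9: 9+17=3, 9+22=8
a = 11: 11+17=5, 11+22=10
a = 17: 17+17=11, 17+22=16
a = 18: 18+17=12, 18+22=17
A + B = {1, 3, 5, 8, 10, 11, 12, 16, 17, 19}, so |A + B| = 10.
Verify: 10 ≥ 6? Yes ✓.

CD lower bound = 6, actual |A + B| = 10.


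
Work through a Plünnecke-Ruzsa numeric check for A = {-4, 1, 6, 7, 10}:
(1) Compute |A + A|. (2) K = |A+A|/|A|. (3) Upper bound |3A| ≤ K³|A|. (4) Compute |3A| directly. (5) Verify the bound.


|A| = 5.
Step 1: Compute A + A by enumerating all 25 pairs.
A + A = {-8, -3, 2, 3, 6, 7, 8, 11, 12, 13, 14, 16, 17, 20}, so |A + A| = 14.
Step 2: Doubling constant K = |A + A|/|A| = 14/5 = 14/5 ≈ 2.8000.
Step 3: Plünnecke-Ruzsa gives |3A| ≤ K³·|A| = (2.8000)³ · 5 ≈ 109.7600.
Step 4: Compute 3A = A + A + A directly by enumerating all triples (a,b,c) ∈ A³; |3A| = 27.
Step 5: Check 27 ≤ 109.7600? Yes ✓.

K = 14/5, Plünnecke-Ruzsa bound K³|A| ≈ 109.7600, |3A| = 27, inequality holds.


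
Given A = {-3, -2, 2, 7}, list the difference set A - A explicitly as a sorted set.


A - A = {a - a' : a, a' ∈ A}.
Compute a - a' for each ordered pair (a, a'):
a = -3: -3--3=0, -3--2=-1, -3-2=-5, -3-7=-10
a = -2: -2--3=1, -2--2=0, -2-2=-4, -2-7=-9
a = 2: 2--3=5, 2--2=4, 2-2=0, 2-7=-5
a = 7: 7--3=10, 7--2=9, 7-2=5, 7-7=0
Collecting distinct values (and noting 0 appears from a-a):
A - A = {-10, -9, -5, -4, -1, 0, 1, 4, 5, 9, 10}
|A - A| = 11

A - A = {-10, -9, -5, -4, -1, 0, 1, 4, 5, 9, 10}


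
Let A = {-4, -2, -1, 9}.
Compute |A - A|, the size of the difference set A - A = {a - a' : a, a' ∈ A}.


A - A = {a - a' : a, a' ∈ A}; |A| = 4.
Bounds: 2|A|-1 ≤ |A - A| ≤ |A|² - |A| + 1, i.e. 7 ≤ |A - A| ≤ 13.
Note: 0 ∈ A - A always (from a - a). The set is symmetric: if d ∈ A - A then -d ∈ A - A.
Enumerate nonzero differences d = a - a' with a > a' (then include -d):
Positive differences: {1, 2, 3, 10, 11, 13}
Full difference set: {0} ∪ (positive diffs) ∪ (negative diffs).
|A - A| = 1 + 2·6 = 13 (matches direct enumeration: 13).

|A - A| = 13


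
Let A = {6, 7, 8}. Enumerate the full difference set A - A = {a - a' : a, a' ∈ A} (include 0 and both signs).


A - A = {a - a' : a, a' ∈ A}.
Compute a - a' for each ordered pair (a, a'):
a = 6: 6-6=0, 6-7=-1, 6-8=-2
a = 7: 7-6=1, 7-7=0, 7-8=-1
a = 8: 8-6=2, 8-7=1, 8-8=0
Collecting distinct values (and noting 0 appears from a-a):
A - A = {-2, -1, 0, 1, 2}
|A - A| = 5

A - A = {-2, -1, 0, 1, 2}


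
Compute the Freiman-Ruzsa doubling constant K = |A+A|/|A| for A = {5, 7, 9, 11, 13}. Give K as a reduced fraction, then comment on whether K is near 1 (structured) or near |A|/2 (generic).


|A| = 5.
Compute A + A by enumerating all 25 pairs.
A + A = {10, 12, 14, 16, 18, 20, 22, 24, 26}, so |A + A| = 9.
K = |A + A| / |A| = 9/5 (already in lowest terms) ≈ 1.8000.
Reference: AP of size 5 gives K = 9/5 ≈ 1.8000; a fully generic set of size 5 gives K ≈ 3.0000.

|A| = 5, |A + A| = 9, K = 9/5.


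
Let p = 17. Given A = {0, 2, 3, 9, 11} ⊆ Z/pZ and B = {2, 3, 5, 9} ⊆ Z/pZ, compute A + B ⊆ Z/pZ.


Work in Z/17Z: reduce every sum a + b modulo 17.
Enumerate all 20 pairs:
a = 0: 0+2=2, 0+3=3, 0+5=5, 0+9=9
a = 2: 2+2=4, 2+3=5, 2+5=7, 2+9=11
a = 3: 3+2=5, 3+3=6, 3+5=8, 3+9=12
a = 9: 9+2=11, 9+3=12, 9+5=14, 9+9=1
a = 11: 11+2=13, 11+3=14, 11+5=16, 11+9=3
Distinct residues collected: {1, 2, 3, 4, 5, 6, 7, 8, 9, 11, 12, 13, 14, 16}
|A + B| = 14 (out of 17 total residues).

A + B = {1, 2, 3, 4, 5, 6, 7, 8, 9, 11, 12, 13, 14, 16}
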